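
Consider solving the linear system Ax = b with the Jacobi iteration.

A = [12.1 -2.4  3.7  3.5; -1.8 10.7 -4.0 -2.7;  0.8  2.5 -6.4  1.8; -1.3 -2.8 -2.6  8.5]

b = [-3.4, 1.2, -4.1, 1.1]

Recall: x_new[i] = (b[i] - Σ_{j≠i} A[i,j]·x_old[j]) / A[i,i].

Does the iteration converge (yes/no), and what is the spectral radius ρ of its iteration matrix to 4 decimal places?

Diagonal D = diag(12.1, 10.7, -6.4, 8.5); L, U strict lower/upper.
Jacobi T = -D⁻¹(L+U): T[1,3] = -(-2.7)/(10.7) = +0.2523; T[1,1] = 0.
  T[0,:] = [+0.0000, +0.1983, -0.3058, -0.2893]
  T[1,:] = [+0.1682, +0.0000, +0.3738, +0.2523]
  T[2,:] = [+0.1250, +0.3906, +0.0000, +0.2812]
  T[3,:] = [+0.1529, +0.3294, +0.3059, +0.0000]
eigenvalue magnitudes: 0.5279, 0.4092, 0.2581, 0.1394.
spectral radius ρ = 0.5279; 0.5279 < 1 ⇒ converges.

yes, ρ = 0.5279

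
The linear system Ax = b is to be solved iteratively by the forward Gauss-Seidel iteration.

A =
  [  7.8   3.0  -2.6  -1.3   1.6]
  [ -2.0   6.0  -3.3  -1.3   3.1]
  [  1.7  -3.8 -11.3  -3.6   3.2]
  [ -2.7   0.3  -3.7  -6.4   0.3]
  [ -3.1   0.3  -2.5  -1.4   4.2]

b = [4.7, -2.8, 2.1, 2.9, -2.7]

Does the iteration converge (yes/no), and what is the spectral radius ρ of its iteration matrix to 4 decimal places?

yes, ρ = 0.6422

A = D + L + U where D = diag(7.8, 6, -11.3, -6.4, 4.2).
Gauss-Seidel: T = -(D+L)⁻¹U, row 0 first, T[0,3] = -(-1.3)/(7.8) = +0.1667; later rows by forward substitution.
  T[0,:] = [+0.0000 -0.3846 +0.3333 +0.1667 -0.2051]
  T[1,:] = [+0.0000 -0.1282 +0.6611 +0.2722 -0.5850]
  T[2,:] = [+0.0000 -0.0147 -0.1722 -0.3851 +0.4491]
  T[3,:] = [+0.0000 +0.1648 -0.0101 +0.1651 -0.1536]
  T[4,:] = [+0.0000 -0.2286 +0.0930 -0.0706 +0.1065]
|λ(T)| sorted: 0.6422, 0.3271, 0.3271, 0.0339, 0.0000.
ρ(T) = max|λ| = 0.6422; 0.6422 < 1 ⇒ converges.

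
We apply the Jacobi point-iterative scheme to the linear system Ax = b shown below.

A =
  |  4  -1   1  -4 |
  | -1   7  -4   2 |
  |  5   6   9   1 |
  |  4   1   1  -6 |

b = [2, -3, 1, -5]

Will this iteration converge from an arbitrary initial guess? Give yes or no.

yes

Diagonal D = diag(4, 7, 9, -6); L, U strict lower/upper.
T_J = -D⁻¹(L+U): T[0,2] = -(1)/(4) = -0.2500; T[0,0] = 0.
  T[0,:] = [+0.0000, +0.2500, -0.2500, +1.0000]
  T[1,:] = [+0.1429, +0.0000, +0.5714, -0.2857]
  T[2,:] = [-0.5556, -0.6667, +0.0000, -0.1111]
  T[3,:] = [+0.6667, +0.1667, +0.1667, +0.0000]
|λ(T)| sorted: 0.8689, 0.7179, 0.5024, 0.5024.
ρ = 0.8689; 0.8689 < 1 ⇒ converges.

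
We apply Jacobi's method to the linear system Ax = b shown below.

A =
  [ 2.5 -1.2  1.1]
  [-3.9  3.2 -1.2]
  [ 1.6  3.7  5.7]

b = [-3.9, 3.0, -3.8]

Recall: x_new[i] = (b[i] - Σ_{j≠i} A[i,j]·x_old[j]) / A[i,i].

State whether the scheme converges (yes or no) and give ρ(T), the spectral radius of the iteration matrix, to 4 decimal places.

Diagonal D = diag(2.5, 3.2, 5.7); L, U strict lower/upper.
Jacobi T = -D⁻¹(L+U): T[2,0] = -(1.6)/(5.7) = -0.2807; T[2,2] = 0.
  T[0,:] = [+0.0000  +0.4800  -0.4400]
  T[1,:] = [+1.2188  +0.0000  +0.3750]
  T[2,:] = [-0.2807  -0.6491  +0.0000]
|λ(T)| sorted: 0.8934, 0.5771, 0.5771.
ρ = 0.8934; 0.8934 < 1 ⇒ converges.

yes, ρ = 0.8934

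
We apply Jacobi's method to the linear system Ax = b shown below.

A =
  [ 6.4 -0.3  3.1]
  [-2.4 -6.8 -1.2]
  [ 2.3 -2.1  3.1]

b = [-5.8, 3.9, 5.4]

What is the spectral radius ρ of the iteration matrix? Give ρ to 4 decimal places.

0.6427

Let D = diag(6.4, -6.8, 3.1); L, U the strict triangles.
Jacobi T = -D⁻¹(L+U): T[2,0] = -(2.3)/(3.1) = -0.7419; T[2,2] = 0.
  T[0,:] = [+0.0000 +0.0469 -0.4844]
  T[1,:] = [-0.3529 +0.0000 -0.1765]
  T[2,:] = [-0.7419 +0.6774 +0.0000]
|λ(T)| sorted: 0.6427, 0.4356, 0.4356.
spectral radius ρ = 0.6427; 0.6427 < 1, so it converges for any x₀.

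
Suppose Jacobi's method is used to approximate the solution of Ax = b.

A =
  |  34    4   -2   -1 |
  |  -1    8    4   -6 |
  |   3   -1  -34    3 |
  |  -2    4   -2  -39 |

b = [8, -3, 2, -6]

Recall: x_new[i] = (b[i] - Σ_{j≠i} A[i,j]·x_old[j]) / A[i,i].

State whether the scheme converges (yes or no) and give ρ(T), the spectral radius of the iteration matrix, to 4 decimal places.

yes, ρ = 0.3046

Write A = D+L+U with D = diag(34, 8, -34, -39).
Jacobi T = -D⁻¹(L+U): T[2,3] = -(3)/(-34) = +0.0882; T[2,2] = 0.
  T[0,:] = [+0.0000  -0.1176  +0.0588  +0.0294]
  T[1,:] = [+0.1250  +0.0000  -0.5000  +0.7500]
  T[2,:] = [+0.0882  -0.0294  +0.0000  +0.0882]
  T[3,:] = [-0.0513  +0.1026  -0.0513  +0.0000]
eigenvalue magnitudes: 0.3046, 0.1856, 0.1540, 0.0350.
spectral radius ρ = 0.3046; 0.3046 < 1 ⇒ converges.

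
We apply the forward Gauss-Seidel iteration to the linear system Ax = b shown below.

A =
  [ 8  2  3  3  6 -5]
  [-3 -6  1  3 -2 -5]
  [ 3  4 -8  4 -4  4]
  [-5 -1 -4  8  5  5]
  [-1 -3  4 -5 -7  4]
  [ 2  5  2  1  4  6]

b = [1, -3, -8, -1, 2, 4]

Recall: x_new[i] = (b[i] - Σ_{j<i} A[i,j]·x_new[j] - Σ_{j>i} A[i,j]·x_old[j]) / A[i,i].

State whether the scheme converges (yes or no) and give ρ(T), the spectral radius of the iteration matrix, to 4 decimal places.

Write A = D+L+U with D = diag(8, -6, -8, 8, -7, 6).
GS T = -(D+L)⁻¹U: row 0 first, T[0,5] = -(-5)/(8) = +0.6250; later rows by forward substitution.
  T[0,:] = [+0.0000  -0.2500  -0.3750  -0.3750  -0.7500  +0.6250]
  T[1,:] = [+0.0000  +0.1250  +0.3542  +0.6875  +0.0417  -1.1458]
  T[2,:] = [+0.0000  -0.0312  +0.0365  +0.7031  -0.7604  +0.1615]
  T[3,:] = [+0.0000  -0.1562  -0.1719  +0.2031  -1.4688  -0.2969]
  T[4,:] = [+0.0000  +0.0759  +0.0454  +0.0156  +0.7039  +1.2775]
  T[5,:] = [+0.0000  -0.0350  -0.1839  -0.7266  +0.2443  -0.1095]
|roots of det(T-λI)|: 1.4990, 0.8691, 0.8691, 0.0578, 0.0379, 0.0000.
ρ = 1.4990; 1.4990 > 1, so it fails to converge.

no, ρ = 1.4990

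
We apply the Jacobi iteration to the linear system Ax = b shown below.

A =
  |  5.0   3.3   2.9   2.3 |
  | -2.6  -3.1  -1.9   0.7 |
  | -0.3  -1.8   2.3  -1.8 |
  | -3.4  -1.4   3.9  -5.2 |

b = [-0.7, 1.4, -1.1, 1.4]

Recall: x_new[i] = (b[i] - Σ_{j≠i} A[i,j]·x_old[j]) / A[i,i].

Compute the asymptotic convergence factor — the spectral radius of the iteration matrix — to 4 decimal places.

1.2043

Diagonal D = diag(5, -3.1, 2.3, -5.2); L, U strict lower/upper.
Jacobi: T = -D⁻¹(L+U), T[2,0] = -(-0.3)/(2.3) = +0.1304; T[2,2] = 0.
  T[0,:] = [+0.0000  -0.6600  -0.5800  -0.4600]
  T[1,:] = [-0.8387  +0.0000  -0.6129  +0.2258]
  T[2,:] = [+0.1304  +0.7826  +0.0000  +0.7826]
  T[3,:] = [-0.6538  -0.2692  +0.7500  +0.0000]
|λ(T)| sorted: 1.2043, 0.9562, 0.9562, 0.2050.
ρ = 1.2043; 1.2043 > 1: divergent.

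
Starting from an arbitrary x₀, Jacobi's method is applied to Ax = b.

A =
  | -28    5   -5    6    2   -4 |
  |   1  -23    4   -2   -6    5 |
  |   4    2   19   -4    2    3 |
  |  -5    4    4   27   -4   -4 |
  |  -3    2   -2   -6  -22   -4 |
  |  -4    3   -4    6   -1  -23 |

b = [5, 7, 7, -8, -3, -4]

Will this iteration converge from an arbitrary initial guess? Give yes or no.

Diagonal D = diag(-28, -23, 19, 27, -22, -23); L, U strict lower/upper.
Jacobi: T = -D⁻¹(L+U), T[1,0] = -(1)/(-23) = +0.0435; T[1,1] = 0.
  T[0,:] = [+0.0000, +0.1786, -0.1786, +0.2143, +0.0714, -0.1429]
  T[1,:] = [+0.0435, +0.0000, +0.1739, -0.0870, -0.2609, +0.2174]
  T[2,:] = [-0.2105, -0.1053, +0.0000, +0.2105, -0.1053, -0.1579]
  T[3,:] = [+0.1852, -0.1481, -0.1481, +0.0000, +0.1481, +0.1481]
  T[4,:] = [-0.1364, +0.0909, -0.0909, -0.2727, +0.0000, -0.1818]
  T[5,:] = [-0.1739, +0.1304, -0.1739, +0.2609, -0.0435, +0.0000]
|roots of det(T-λI)|: 0.5587, 0.3820, 0.3820, 0.2929, 0.1413, 0.1206.
spectral radius ρ = 0.5587; 0.5587 < 1 ⇒ converges.

yes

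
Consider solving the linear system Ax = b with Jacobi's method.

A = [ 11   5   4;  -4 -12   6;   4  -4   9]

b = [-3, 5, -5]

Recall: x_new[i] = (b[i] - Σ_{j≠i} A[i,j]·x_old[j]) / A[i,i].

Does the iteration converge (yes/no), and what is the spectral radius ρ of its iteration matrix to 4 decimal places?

yes, ρ = 0.8474

Diagonal D = diag(11, -12, 9); L, U strict lower/upper.
Jacobi T = -D⁻¹(L+U): T[1,2] = -(6)/(-12) = +0.5000; T[1,1] = 0.
  T[0,:] = [+0.0000  -0.4545  -0.3636]
  T[1,:] = [-0.3333  +0.0000  +0.5000]
  T[2,:] = [-0.4444  +0.4444  +0.0000]
eigenvalue magnitudes: 0.8474, 0.4275, 0.4275.
ρ(T) = max|λ| = 0.8474; 0.8474 < 1 ⇒ converges.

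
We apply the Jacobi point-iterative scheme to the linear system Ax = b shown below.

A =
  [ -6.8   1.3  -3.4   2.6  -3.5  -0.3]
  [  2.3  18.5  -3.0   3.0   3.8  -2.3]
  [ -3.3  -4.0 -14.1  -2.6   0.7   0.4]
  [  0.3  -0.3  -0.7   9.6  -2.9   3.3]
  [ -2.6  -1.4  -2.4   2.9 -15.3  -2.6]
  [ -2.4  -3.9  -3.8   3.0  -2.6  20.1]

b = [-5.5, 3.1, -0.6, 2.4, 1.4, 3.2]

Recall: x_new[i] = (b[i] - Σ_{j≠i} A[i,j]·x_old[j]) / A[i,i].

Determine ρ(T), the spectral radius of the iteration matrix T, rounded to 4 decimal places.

Let D = diag(-6.8, 18.5, -14.1, 9.6, -15.3, 20.1); L, U the strict triangles.
Jacobi T = -D⁻¹(L+U): T[0,1] = -(1.3)/(-6.8) = +0.1912; T[0,0] = 0.
  T[0,:] = [+0.0000 +0.1912 -0.5000 +0.3824 -0.5147 -0.0441]
  T[1,:] = [-0.1243 +0.0000 +0.1622 -0.1622 -0.2054 +0.1243]
  T[2,:] = [-0.2340 -0.2837 +0.0000 -0.1844 +0.0496 +0.0284]
  T[3,:] = [-0.0312 +0.0312 +0.0729 +0.0000 +0.3021 -0.3438]
  T[4,:] = [-0.1699 -0.0915 -0.1569 +0.1895 +0.0000 -0.1699]
  T[5,:] = [+0.1194 +0.1940 +0.1891 -0.1493 +0.1294 +0.0000]
|λ(T)| sorted: 0.5638, 0.4263, 0.2350, 0.2350, 0.1473, 0.1238.
ρ(T) = max|λ| = 0.5638; 0.5638 < 1 ⇒ converges.

0.5638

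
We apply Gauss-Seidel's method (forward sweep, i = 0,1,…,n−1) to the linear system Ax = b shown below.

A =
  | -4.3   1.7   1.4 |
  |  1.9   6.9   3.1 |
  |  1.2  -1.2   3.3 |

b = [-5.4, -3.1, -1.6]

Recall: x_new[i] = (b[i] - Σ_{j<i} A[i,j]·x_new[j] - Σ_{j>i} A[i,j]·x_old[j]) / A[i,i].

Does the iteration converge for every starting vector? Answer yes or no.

Write A = D+L+U with D = diag(-4.3, 6.9, 3.3).
GS T = -(D+L)⁻¹U: row 0 first, T[0,2] = -(1.4)/(-4.3) = +0.3256; later rows by forward substitution.
  T[0,:] = [+0.0000, +0.3953, +0.3256]
  T[1,:] = [+0.0000, -0.1089, -0.5389]
  T[2,:] = [+0.0000, -0.1834, -0.3144]
|λ(T)| sorted: 0.5423, 0.1191, 0.0000.
ρ(T) = max|λ| = 0.5423; 0.5423 < 1: convergent.

yes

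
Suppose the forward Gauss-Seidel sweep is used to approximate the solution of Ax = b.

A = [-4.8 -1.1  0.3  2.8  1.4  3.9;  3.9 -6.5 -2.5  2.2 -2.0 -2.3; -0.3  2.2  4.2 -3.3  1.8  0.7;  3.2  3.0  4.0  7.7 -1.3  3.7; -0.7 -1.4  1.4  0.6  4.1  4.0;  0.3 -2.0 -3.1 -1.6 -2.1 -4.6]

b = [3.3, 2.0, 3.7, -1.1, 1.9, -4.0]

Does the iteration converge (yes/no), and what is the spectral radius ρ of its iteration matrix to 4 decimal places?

Write A = D+L+U with D = diag(-4.8, -6.5, 4.2, 7.7, 4.1, -4.6).
Gauss-Seidel: T = -(D+L)⁻¹U, row 0 first, T[0,2] = -(0.3)/(-4.8) = +0.0625; later rows by forward substitution.
  T[0,:] = [+0.0000, -0.2292, +0.0625, +0.5833, +0.2917, +0.8125]
  T[1,:] = [+0.0000, -0.1375, -0.3471, +0.6885, -0.1327, +0.1337]
  T[2,:] = [+0.0000, +0.0557, +0.1863, +0.4668, -0.3382, -0.1786]
  T[3,:] = [+0.0000, +0.1199, +0.0125, -0.7531, +0.2750, -0.7775]
  T[4,:] = [+0.0000, -0.1226, -0.1733, +0.2855, +0.0797, -0.6165]
  T[5,:] = [+0.0000, +0.0216, +0.1042, -0.4442, +0.1726, +0.6671]
|eigenvalues of T|: 1.1490, 0.7680, 0.2384, 0.2384, 0.0148, 0.0000.
spectral radius ρ = 1.1490; 1.1490 > 1 ⇒ diverges.

no, ρ = 1.1490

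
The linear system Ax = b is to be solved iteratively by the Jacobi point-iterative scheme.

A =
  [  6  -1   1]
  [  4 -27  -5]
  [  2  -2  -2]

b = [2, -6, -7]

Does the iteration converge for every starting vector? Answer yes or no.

yes

A = D + L + U where D = diag(6, -27, -2).
T_J = -D⁻¹(L+U): T[2,0] = -(2)/(-2) = +1.0000; T[2,2] = 0.
  T[0,:] = [+0.0000, +0.1667, -0.1667]
  T[1,:] = [+0.1481, +0.0000, -0.1852]
  T[2,:] = [+1.0000, -1.0000, +0.0000]
moduli |λ_i(T)| = 0.2589, 0.1544, 0.1544.
ρ(T) = max|λ| = 0.2589; 0.2589 < 1: convergent.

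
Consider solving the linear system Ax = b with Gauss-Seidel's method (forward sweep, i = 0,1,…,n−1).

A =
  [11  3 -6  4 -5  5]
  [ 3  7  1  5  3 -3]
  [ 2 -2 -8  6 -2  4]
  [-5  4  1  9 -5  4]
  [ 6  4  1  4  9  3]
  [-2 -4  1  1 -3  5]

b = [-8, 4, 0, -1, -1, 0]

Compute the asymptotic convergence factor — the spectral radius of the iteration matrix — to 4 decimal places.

Diagonal D = diag(11, 7, -8, 9, 9, 5); L, U strict lower/upper.
Gauss-Seidel: T = -(D+L)⁻¹U, row 0 first, T[0,1] = -(3)/(11) = -0.2727; later rows by forward substitution.
  T[0,:] = [+0.0000, -0.2727, +0.5455, -0.3636, +0.4545, -0.4545]
  T[1,:] = [+0.0000, +0.1169, -0.3766, -0.5584, -0.6234, +0.6234]
  T[2,:] = [+0.0000, -0.0974, +0.2305, +0.7987, +0.0195, +0.2305]
  T[3,:] = [+0.0000, -0.1926, +0.4448, -0.0426, +1.0830, -0.9996]
  T[4,:] = [+0.0000, +0.2263, -0.4196, +0.4208, -0.5095, +0.1113]
  T[5,:] = [+0.0000, +0.1782, -0.4699, -0.4910, -0.8430, +0.5375]
moduli |λ_i(T)| = 1.3694, 1.0367, 0.2155, 0.1748, 0.0405, 0.0000.
ρ = 1.3694; 1.3694 > 1: divergent.

1.3694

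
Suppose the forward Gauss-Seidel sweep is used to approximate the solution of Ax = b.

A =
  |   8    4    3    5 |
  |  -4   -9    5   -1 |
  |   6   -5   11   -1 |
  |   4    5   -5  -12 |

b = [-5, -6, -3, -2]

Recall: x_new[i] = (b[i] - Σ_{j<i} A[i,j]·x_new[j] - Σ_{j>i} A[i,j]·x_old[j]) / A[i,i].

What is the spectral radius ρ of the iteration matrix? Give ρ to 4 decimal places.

Split A = D + L + U, D = diag(8, -9, 11, -12).
GS T = -(D+L)⁻¹U: row 0 first, T[0,1] = -(4)/(8) = -0.5000; later rows by forward substitution.
  T[0,:] = [+0.0000, -0.5000, -0.3750, -0.6250]
  T[1,:] = [+0.0000, +0.2222, +0.7222, +0.1667]
  T[2,:] = [+0.0000, +0.3737, +0.5328, +0.5076]
  T[3,:] = [+0.0000, -0.2298, -0.0461, -0.3504]
|λ(T)| sorted: 0.8229, 0.4414, 0.0232, 0.0000.
ρ(T) = max|λ| = 0.8229; 0.8229 < 1 ⇒ converges.

0.8229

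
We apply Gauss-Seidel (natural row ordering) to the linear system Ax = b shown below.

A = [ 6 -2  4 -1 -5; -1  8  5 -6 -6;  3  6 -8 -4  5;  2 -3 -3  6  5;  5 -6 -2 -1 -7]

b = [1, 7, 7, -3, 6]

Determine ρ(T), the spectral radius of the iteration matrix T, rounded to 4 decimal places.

1.3228

Split A = D + L + U, D = diag(6, 8, -8, 6, -7).
GS T = -(D+L)⁻¹U: row 0 first, T[0,3] = -(-1)/(6) = +0.1667; later rows by forward substitution.
  T[0,:] = [+0.0000  +0.3333  -0.6667  +0.1667  +0.8333]
  T[1,:] = [+0.0000  +0.0417  -0.7083  +0.7708  +0.8542]
  T[2,:] = [+0.0000  +0.1562  -0.7812  +0.1406  +1.5781]
  T[3,:] = [+0.0000  -0.0122  -0.5226  +0.4002  +0.1050]
  T[4,:] = [+0.0000  +0.1595  +0.4288  -0.6390  -0.6028]
eigenvalue magnitudes: 1.3228, 0.5399, 0.3849, 0.2256, 0.0000.
ρ(T) = max|λ| = 1.3228; 1.3228 > 1, so it fails to converge.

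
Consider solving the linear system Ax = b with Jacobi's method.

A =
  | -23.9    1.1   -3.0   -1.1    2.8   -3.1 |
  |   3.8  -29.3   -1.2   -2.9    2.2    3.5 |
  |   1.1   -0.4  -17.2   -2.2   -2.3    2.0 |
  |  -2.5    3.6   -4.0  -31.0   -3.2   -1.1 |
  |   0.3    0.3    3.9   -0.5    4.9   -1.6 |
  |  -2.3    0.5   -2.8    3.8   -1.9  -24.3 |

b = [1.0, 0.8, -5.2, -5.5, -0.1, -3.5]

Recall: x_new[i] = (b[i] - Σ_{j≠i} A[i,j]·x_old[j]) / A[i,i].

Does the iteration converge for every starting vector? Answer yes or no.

yes

A = D + L + U where D = diag(-23.9, -29.3, -17.2, -31, 4.9, -24.3).
Jacobi T = -D⁻¹(L+U): T[1,4] = -(2.2)/(-29.3) = +0.0751; T[1,1] = 0.
  T[0,:] = [+0.0000  +0.0460  -0.1255  -0.0460  +0.1172  -0.1297]
  T[1,:] = [+0.1297  +0.0000  -0.0410  -0.0990  +0.0751  +0.1195]
  T[2,:] = [+0.0640  -0.0233  +0.0000  -0.1279  -0.1337  +0.1163]
  T[3,:] = [-0.0806  +0.1161  -0.1290  +0.0000  -0.1032  -0.0355]
  T[4,:] = [-0.0612  -0.0612  -0.7959  +0.1020  +0.0000  +0.3265]
  T[5,:] = [-0.0947  +0.0206  -0.1152  +0.1564  -0.0782  +0.0000]
|λ(T)| sorted: 0.3304, 0.1866, 0.1671, 0.1671, 0.1229, 0.1229.
spectral radius ρ = 0.3304; 0.3304 < 1, so it converges for any x₀.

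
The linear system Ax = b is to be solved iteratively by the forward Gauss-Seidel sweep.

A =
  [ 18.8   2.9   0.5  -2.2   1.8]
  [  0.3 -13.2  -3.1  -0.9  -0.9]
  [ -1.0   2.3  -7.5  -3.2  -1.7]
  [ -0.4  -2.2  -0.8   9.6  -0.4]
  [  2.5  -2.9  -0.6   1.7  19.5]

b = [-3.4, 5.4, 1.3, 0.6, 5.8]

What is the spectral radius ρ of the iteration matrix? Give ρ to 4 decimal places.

A = D + L + U where D = diag(18.8, -13.2, -7.5, 9.6, 19.5).
Gauss-Seidel: T = -(D+L)⁻¹U, row 0 first, T[0,1] = -(2.9)/(18.8) = -0.1543; later rows by forward substitution.
  T[0,:] = [+0.0000  -0.1543  -0.0266  +0.1170  -0.0957]
  T[1,:] = [+0.0000  -0.0035  -0.2355  -0.0655  -0.0704]
  T[2,:] = [+0.0000  +0.0195  -0.0687  -0.4624  -0.2355]
  T[3,:] = [+0.0000  -0.0056  -0.0608  -0.0487  +0.0019]
  T[4,:] = [+0.0000  +0.0203  -0.0284  -0.0347  -0.0056]
|eigenvalues of T|: 0.2329, 0.1273, 0.0528, 0.0528, 0.0000.
ρ(T) = max|λ| = 0.2329; 0.2329 < 1: convergent.

0.2329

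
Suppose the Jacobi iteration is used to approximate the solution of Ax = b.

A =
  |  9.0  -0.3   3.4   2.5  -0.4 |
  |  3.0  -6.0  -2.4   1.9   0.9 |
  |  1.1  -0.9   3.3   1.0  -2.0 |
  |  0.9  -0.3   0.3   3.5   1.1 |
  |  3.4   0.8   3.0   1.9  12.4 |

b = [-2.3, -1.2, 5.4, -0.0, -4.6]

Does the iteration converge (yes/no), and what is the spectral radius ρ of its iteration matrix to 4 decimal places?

Let D = diag(9, -6, 3.3, 3.5, 12.4); L, U the strict triangles.
Jacobi: T = -D⁻¹(L+U), T[2,1] = -(-0.9)/(3.3) = +0.2727; T[2,2] = 0.
  T[0,:] = [+0.0000, +0.0333, -0.3778, -0.2778, +0.0444]
  T[1,:] = [+0.5000, +0.0000, -0.4000, +0.3167, +0.1500]
  T[2,:] = [-0.3333, +0.2727, +0.0000, -0.3030, +0.6061]
  T[3,:] = [-0.2571, +0.0857, -0.0857, +0.0000, -0.3143]
  T[4,:] = [-0.2742, -0.0645, -0.2419, -0.1532, +0.0000]
|λ(T)| sorted: 0.6058, 0.4813, 0.4813, 0.3093, 0.3093.
ρ(T) = max|λ| = 0.6058; 0.6058 < 1: convergent.

yes, ρ = 0.6058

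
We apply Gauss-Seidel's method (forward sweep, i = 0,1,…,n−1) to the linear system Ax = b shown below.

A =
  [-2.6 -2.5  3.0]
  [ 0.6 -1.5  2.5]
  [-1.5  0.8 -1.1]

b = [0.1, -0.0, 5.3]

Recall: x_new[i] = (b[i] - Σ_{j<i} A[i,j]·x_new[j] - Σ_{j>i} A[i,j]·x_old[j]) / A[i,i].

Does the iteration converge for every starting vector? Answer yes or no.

no

Split A = D + L + U, D = diag(-2.6, -1.5, -1.1).
T_GS = -(D+L)⁻¹U: row 0 first, T[0,1] = -(-2.5)/(-2.6) = -0.9615; later rows by forward substitution.
  T[0,:] = [+0.0000, -0.9615, +1.1538]
  T[1,:] = [+0.0000, -0.3846, +2.1282]
  T[2,:] = [+0.0000, +1.0315, -0.0256]
|λ(T)| sorted: 1.6976, 1.2873, 0.0000.
ρ(T) = max|λ| = 1.6976; 1.6976 > 1 ⇒ diverges.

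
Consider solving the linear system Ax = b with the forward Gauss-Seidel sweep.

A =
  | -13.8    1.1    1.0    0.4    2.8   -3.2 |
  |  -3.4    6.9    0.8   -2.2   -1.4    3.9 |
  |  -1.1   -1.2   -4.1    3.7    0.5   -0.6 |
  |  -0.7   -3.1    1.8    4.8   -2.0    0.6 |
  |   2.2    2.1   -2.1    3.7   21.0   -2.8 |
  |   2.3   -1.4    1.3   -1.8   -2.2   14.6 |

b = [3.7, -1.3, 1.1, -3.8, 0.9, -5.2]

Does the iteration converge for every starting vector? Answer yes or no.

yes

Split A = D + L + U, D = diag(-13.8, 6.9, -4.1, 4.8, 21, 14.6).
Gauss-Seidel: T = -(D+L)⁻¹U, row 0 first, T[0,5] = -(-3.2)/(-13.8) = -0.2319; later rows by forward substitution.
  T[0,:] = [+0.0000 +0.0797 +0.0725 +0.0290 +0.2029 -0.2319]
  T[1,:] = [+0.0000 +0.0393 -0.0802 +0.3331 +0.3029 -0.6795]
  T[2,:] = [+0.0000 -0.0329 +0.0040 +0.7972 -0.0211 +0.1147]
  T[3,:] = [+0.0000 +0.0493 -0.0428 -0.0796 +0.6498 -0.6407]
  T[4,:] = [+0.0000 -0.0243 +0.0084 +0.0574 -0.1681 +0.3499]
  T[5,:] = [+0.0000 -0.0034 -0.0235 -0.0448 +0.0537 -0.0651]
|λ(T)| sorted: 0.3201, 0.2320, 0.1644, 0.1644, 0.0364, 0.0000.
ρ(T) = max|λ| = 0.3201; 0.3201 < 1: convergent.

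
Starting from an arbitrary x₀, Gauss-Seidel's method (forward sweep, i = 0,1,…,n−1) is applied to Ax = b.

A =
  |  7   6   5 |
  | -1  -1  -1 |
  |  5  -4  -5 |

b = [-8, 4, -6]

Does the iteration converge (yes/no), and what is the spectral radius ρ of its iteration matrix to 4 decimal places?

no, ρ = 1.1300

Write A = D+L+U with D = diag(7, -1, -5).
GS T = -(D+L)⁻¹U: row 0 first, T[0,1] = -(6)/(7) = -0.8571; later rows by forward substitution.
  T[0,:] = [+0.0000 -0.8571 -0.7143]
  T[1,:] = [+0.0000 +0.8571 -0.2857]
  T[2,:] = [+0.0000 -1.5429 -0.4857]
|λ(T)| sorted: 1.1300, 0.7585, 0.0000.
ρ = 1.1300; 1.1300 > 1: divergent.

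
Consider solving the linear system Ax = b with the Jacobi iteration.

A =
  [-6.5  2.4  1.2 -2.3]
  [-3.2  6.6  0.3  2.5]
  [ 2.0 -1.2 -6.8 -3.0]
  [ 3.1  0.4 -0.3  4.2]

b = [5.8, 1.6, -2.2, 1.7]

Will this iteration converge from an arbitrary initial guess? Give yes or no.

A = D + L + U where D = diag(-6.5, 6.6, -6.8, 4.2).
Jacobi: T = -D⁻¹(L+U), T[2,0] = -(2)/(-6.8) = +0.2941; T[2,2] = 0.
  T[0,:] = [+0.0000  +0.3692  +0.1846  -0.3538]
  T[1,:] = [+0.4848  +0.0000  -0.0455  -0.3788]
  T[2,:] = [+0.2941  -0.1765  +0.0000  -0.4412]
  T[3,:] = [-0.7381  -0.0952  +0.0714  +0.0000]
moduli |λ_i(T)| = 0.8240, 0.4714, 0.4714, 0.0571.
ρ(T) = max|λ| = 0.8240; 0.8240 < 1 ⇒ converges.

yes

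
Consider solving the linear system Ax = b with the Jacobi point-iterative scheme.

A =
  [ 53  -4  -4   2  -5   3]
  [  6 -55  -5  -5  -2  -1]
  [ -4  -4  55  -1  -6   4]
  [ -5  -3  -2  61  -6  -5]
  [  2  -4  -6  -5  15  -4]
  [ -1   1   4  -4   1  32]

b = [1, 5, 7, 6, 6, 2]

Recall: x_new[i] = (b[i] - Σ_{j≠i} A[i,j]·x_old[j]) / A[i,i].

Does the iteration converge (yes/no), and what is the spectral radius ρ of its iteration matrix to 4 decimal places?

Diagonal D = diag(53, -55, 55, 61, 15, 32); L, U strict lower/upper.
Jacobi T = -D⁻¹(L+U): T[5,1] = -(1)/(32) = -0.0312; T[5,5] = 0.
  T[0,:] = [+0.0000 +0.0755 +0.0755 -0.0377 +0.0943 -0.0566]
  T[1,:] = [+0.1091 +0.0000 -0.0909 -0.0909 -0.0364 -0.0182]
  T[2,:] = [+0.0727 +0.0727 +0.0000 +0.0182 +0.1091 -0.0727]
  T[3,:] = [+0.0820 +0.0492 +0.0328 +0.0000 +0.0984 +0.0820]
  T[4,:] = [-0.1333 +0.2667 +0.4000 +0.3333 +0.0000 +0.2667]
  T[5,:] = [+0.0312 -0.0312 -0.1250 +0.1250 -0.0312 +0.0000]
eigenvalue magnitudes: 0.2265, 0.1734, 0.1734, 0.1336, 0.0749, 0.0483.
ρ(T) = max|λ| = 0.2265; 0.2265 < 1 ⇒ converges.

yes, ρ = 0.2265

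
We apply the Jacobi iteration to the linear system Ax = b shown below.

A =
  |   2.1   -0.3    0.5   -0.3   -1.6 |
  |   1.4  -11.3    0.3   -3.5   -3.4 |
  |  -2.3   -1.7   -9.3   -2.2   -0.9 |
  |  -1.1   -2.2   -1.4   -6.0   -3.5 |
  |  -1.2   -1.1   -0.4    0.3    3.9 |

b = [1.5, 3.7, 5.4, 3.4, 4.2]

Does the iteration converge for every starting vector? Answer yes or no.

Let D = diag(2.1, -11.3, -9.3, -6, 3.9); L, U the strict triangles.
T_J = -D⁻¹(L+U): T[1,2] = -(0.3)/(-11.3) = +0.0265; T[1,1] = 0.
  T[0,:] = [+0.0000  +0.1429  -0.2381  +0.1429  +0.7619]
  T[1,:] = [+0.1239  +0.0000  +0.0265  -0.3097  -0.3009]
  T[2,:] = [-0.2473  -0.1828  +0.0000  -0.2366  -0.0968]
  T[3,:] = [-0.1833  -0.3667  -0.2333  +0.0000  -0.5833]
  T[4,:] = [+0.3077  +0.2821  +0.1026  -0.0769  +0.0000]
|eigenvalues of T|: 0.5951, 0.4480, 0.4480, 0.3125, 0.0443.
spectral radius ρ = 0.5951; 0.5951 < 1 ⇒ converges.

yes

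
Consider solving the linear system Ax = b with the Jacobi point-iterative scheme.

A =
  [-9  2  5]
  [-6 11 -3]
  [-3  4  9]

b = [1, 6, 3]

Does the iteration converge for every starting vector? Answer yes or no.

yes

Let D = diag(-9, 11, 9); L, U the strict triangles.
Jacobi T = -D⁻¹(L+U): T[2,0] = -(-3)/(9) = +0.3333; T[2,2] = 0.
  T[0,:] = [+0.0000, +0.2222, +0.5556]
  T[1,:] = [+0.5455, +0.0000, +0.2727]
  T[2,:] = [+0.3333, -0.4444, +0.0000]
eigenvalue magnitudes: 0.6105, 0.4330, 0.4330.
ρ = 0.6105; 0.6105 < 1: convergent.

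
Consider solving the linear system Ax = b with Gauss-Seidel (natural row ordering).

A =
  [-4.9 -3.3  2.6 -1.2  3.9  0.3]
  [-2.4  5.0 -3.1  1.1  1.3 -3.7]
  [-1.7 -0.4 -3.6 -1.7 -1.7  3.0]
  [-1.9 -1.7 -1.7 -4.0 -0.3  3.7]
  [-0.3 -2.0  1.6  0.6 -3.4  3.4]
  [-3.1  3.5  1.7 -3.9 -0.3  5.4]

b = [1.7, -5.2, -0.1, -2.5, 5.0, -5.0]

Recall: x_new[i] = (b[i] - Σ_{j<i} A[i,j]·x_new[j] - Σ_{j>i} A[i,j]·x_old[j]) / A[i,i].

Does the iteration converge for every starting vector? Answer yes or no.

Let D = diag(-4.9, 5, -3.6, -4, -3.4, 5.4); L, U the strict triangles.
T_GS = -(D+L)⁻¹U: row 0 first, T[0,1] = -(-3.3)/(-4.9) = -0.6735; later rows by forward substitution.
  T[0,:] = [+0.0000 -0.6735 +0.5306 -0.2449 +0.7959 +0.0612]
  T[1,:] = [+0.0000 -0.3233 +0.8747 -0.3376 +0.1220 +0.7694]
  T[2,:] = [+0.0000 +0.3539 -0.3478 -0.3191 -0.8616 +0.7189]
  T[3,:] = [+0.0000 +0.3069 -0.4760 +0.3954 -0.1387 +0.2634]
  T[4,:] = [+0.0000 +0.4703 -0.8090 +0.1398 -0.5720 +0.9268]
  T[5,:] = [+0.0000 -0.0408 -0.5416 +0.4720 +0.5171 -0.4482]
|λ(T)| sorted: 1.6869, 0.7809, 0.3189, 0.3189, 0.0634, 0.0000.
spectral radius ρ = 1.6869; 1.6869 > 1, so it fails to converge.

no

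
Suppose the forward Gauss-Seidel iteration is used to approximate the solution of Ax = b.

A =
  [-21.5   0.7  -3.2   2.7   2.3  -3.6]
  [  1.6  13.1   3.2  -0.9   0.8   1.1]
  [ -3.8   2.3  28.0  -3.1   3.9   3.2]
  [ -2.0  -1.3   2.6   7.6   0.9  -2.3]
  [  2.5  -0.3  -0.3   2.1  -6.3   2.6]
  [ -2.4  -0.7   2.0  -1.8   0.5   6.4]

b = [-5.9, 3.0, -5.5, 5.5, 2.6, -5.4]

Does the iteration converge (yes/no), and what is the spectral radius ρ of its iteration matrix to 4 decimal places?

A = D + L + U where D = diag(-21.5, 13.1, 28, 7.6, -6.3, 6.4).
T_GS = -(D+L)⁻¹U: row 0 first, T[0,4] = -(2.3)/(-21.5) = +0.1070; later rows by forward substitution.
  T[0,:] = [+0.0000 +0.0326 -0.1488 +0.1256 +0.1070 -0.1674]
  T[1,:] = [+0.0000 -0.0040 -0.2261 +0.0534 -0.0741 -0.0635]
  T[2,:] = [+0.0000 +0.0047 -0.0016 +0.1234 -0.1187 -0.1318]
  T[3,:] = [+0.0000 +0.0063 -0.0773 -0.0000 -0.0623 +0.2928]
  T[4,:] = [+0.0000 +0.0150 -0.0740 +0.0414 +0.0308 +0.4532]
  T[5,:] = [+0.0000 +0.0109 -0.0960 +0.0111 +0.0491 +0.0184]
|λ(T)| sorted: 0.2658, 0.1653, 0.1299, 0.1299, 0.0218, 0.0000.
spectral radius ρ = 0.2658; 0.2658 < 1: convergent.

yes, ρ = 0.2658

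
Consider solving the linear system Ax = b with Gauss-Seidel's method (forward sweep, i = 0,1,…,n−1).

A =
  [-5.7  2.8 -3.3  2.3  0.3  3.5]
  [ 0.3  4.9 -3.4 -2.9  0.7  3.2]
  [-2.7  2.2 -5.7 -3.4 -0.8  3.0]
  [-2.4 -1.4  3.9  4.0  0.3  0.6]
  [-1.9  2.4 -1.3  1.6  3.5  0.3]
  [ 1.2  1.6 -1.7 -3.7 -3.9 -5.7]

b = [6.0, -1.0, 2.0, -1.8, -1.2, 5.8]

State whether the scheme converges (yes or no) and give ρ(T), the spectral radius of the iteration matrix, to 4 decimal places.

Diagonal D = diag(-5.7, 4.9, -5.7, 4, 3.5, -5.7); L, U strict lower/upper.
T_GS = -(D+L)⁻¹U: row 0 first, T[0,5] = -(3.5)/(-5.7) = +0.6140; later rows by forward substitution.
  T[0,:] = [+0.0000  +0.4912  -0.5789  +0.4035  +0.0526  +0.6140]
  T[1,:] = [+0.0000  -0.0301  +0.7293  +0.5671  -0.1461  -0.6907]
  T[2,:] = [+0.0000  -0.2443  +0.5557  -0.5687  -0.2217  -0.0311]
  T[3,:] = [+0.0000  +0.5224  -0.6339  +0.9951  +0.1216  +0.0070]
  T[4,:] = [+0.0000  -0.0423  -0.3182  -0.8360  -0.0092  +0.7064]
  T[5,:] = [+0.0000  -0.1424  +0.5463  +0.3398  -0.0365  -0.5432]
|roots of det(T-λI)|: 1.3901, 0.7771, 0.2803, 0.0599, 0.0152, 0.0000.
spectral radius ρ = 1.3901; 1.3901 > 1: divergent.

no, ρ = 1.3901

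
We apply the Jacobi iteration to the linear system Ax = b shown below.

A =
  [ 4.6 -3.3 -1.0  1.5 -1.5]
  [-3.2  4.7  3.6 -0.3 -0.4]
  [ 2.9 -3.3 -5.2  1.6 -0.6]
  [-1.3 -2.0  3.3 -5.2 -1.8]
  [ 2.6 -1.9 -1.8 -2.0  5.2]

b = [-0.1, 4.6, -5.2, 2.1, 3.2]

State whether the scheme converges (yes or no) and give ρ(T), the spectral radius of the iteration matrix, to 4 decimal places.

no, ρ = 1.2295

A = D + L + U where D = diag(4.6, 4.7, -5.2, -5.2, 5.2).
Jacobi: T = -D⁻¹(L+U), T[0,1] = -(-3.3)/(4.6) = +0.7174; T[0,0] = 0.
  T[0,:] = [+0.0000  +0.7174  +0.2174  -0.3261  +0.3261]
  T[1,:] = [+0.6809  +0.0000  -0.7660  +0.0638  +0.0851]
  T[2,:] = [+0.5577  -0.6346  +0.0000  +0.3077  -0.1154]
  T[3,:] = [-0.2500  -0.3846  +0.6346  +0.0000  -0.3462]
  T[4,:] = [-0.5000  +0.3654  +0.3462  +0.3846  +0.0000]
|roots of det(T-λI)|: 1.2295, 0.7940, 0.4278, 0.3458, 0.3458.
ρ(T) = max|λ| = 1.2295; 1.2295 > 1 ⇒ diverges.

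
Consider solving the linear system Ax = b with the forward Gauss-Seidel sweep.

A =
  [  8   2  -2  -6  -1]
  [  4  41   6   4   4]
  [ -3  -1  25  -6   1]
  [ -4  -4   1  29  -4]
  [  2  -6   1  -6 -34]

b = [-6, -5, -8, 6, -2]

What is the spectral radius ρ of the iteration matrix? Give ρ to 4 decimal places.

0.2524

Let D = diag(8, 41, 25, 29, -34); L, U the strict triangles.
Gauss-Seidel: T = -(D+L)⁻¹U, row 0 first, T[0,4] = -(-1)/(8) = +0.1250; later rows by forward substitution.
  T[0,:] = [+0.0000  -0.2500  +0.2500  +0.7500  +0.1250]
  T[1,:] = [+0.0000  +0.0244  -0.1707  -0.1707  -0.1098]
  T[2,:] = [+0.0000  -0.0290  +0.0232  +0.3232  -0.0294]
  T[3,:] = [+0.0000  -0.0301  +0.0101  +0.0688  +0.1410]
  T[4,:] = [+0.0000  -0.0145  +0.0437  +0.0716  +0.0010]
|λ(T)| sorted: 0.2524, 0.1076, 0.1076, 0.0244, 0.0000.
ρ(T) = max|λ| = 0.2524; 0.2524 < 1: convergent.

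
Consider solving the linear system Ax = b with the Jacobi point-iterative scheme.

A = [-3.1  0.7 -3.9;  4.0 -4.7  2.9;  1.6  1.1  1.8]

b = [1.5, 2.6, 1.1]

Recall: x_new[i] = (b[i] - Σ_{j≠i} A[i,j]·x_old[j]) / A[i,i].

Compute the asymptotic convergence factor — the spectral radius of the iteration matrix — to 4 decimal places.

Split A = D + L + U, D = diag(-3.1, -4.7, 1.8).
T_J = -D⁻¹(L+U): T[2,1] = -(1.1)/(1.8) = -0.6111; T[2,2] = 0.
  T[0,:] = [+0.0000 +0.2258 -1.2581]
  T[1,:] = [+0.8511 +0.0000 +0.6170]
  T[2,:] = [-0.8889 -0.6111 +0.0000]
|roots of det(T-λI)|: 1.1765, 0.6715, 0.6715.
ρ(T) = max|λ| = 1.1765; 1.1765 > 1 ⇒ diverges.

1.1765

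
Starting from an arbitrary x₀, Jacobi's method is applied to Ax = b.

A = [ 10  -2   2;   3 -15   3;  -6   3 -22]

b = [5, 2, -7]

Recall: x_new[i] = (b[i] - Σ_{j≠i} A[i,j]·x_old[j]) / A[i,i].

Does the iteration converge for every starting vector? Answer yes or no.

yes

Let D = diag(10, -15, -22); L, U the strict triangles.
Jacobi: T = -D⁻¹(L+U), T[2,0] = -(-6)/(-22) = -0.2727; T[2,2] = 0.
  T[0,:] = [+0.0000 +0.2000 -0.2000]
  T[1,:] = [+0.2000 +0.0000 +0.2000]
  T[2,:] = [-0.2727 +0.1364 +0.0000]
|eigenvalues of T|: 0.4030, 0.2030, 0.2000.
ρ(T) = max|λ| = 0.4030; 0.4030 < 1 ⇒ converges.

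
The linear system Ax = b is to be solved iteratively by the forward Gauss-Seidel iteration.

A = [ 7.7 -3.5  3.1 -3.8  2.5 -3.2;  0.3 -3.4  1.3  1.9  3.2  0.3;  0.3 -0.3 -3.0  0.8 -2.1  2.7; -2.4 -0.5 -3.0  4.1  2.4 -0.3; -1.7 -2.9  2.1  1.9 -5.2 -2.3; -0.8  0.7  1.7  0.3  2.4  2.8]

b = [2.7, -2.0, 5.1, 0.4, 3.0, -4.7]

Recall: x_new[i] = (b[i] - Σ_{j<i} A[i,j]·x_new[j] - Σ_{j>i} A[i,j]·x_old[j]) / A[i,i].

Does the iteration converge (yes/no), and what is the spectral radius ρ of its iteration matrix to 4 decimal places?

no, ρ = 1.6981

Write A = D+L+U with D = diag(7.7, -3.4, -3, 4.1, -5.2, 2.8).
GS T = -(D+L)⁻¹U: row 0 first, T[0,5] = -(-3.2)/(7.7) = +0.4156; later rows by forward substitution.
  T[0,:] = [+0.0000, +0.4545, -0.4026, +0.4935, -0.3247, +0.4156]
  T[1,:] = [+0.0000, +0.0401, +0.3468, +0.6024, +0.9125, +0.1249]
  T[2,:] = [+0.0000, +0.0414, -0.0749, +0.2558, -0.8237, +0.9291]
  T[3,:] = [+0.0000, +0.3013, -0.2482, +0.5495, -1.2669, +1.0115]
  T[4,:] = [+0.0000, -0.0441, -0.1828, -0.1932, -1.1983, +0.0969]
  T[5,:] = [+0.0000, +0.1002, +0.0270, -0.0582, +1.3421, -0.6680]
moduli |λ_i(T)| = 1.6981, 0.7675, 0.3529, 0.3529, 0.0211, 0.0000.
ρ(T) = max|λ| = 1.6981; 1.6981 > 1: divergent.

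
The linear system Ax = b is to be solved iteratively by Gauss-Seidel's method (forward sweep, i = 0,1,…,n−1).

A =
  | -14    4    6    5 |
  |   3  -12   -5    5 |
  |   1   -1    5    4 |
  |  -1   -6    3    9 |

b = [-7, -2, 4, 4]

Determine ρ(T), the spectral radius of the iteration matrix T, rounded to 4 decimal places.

Write A = D+L+U with D = diag(-14, -12, 5, 9).
T_GS = -(D+L)⁻¹U: row 0 first, T[0,2] = -(6)/(-14) = +0.4286; later rows by forward substitution.
  T[0,:] = [+0.0000  +0.2857  +0.4286  +0.3571]
  T[1,:] = [+0.0000  +0.0714  -0.3095  +0.5060]
  T[2,:] = [+0.0000  -0.0429  -0.1476  -0.7702]
  T[3,:] = [+0.0000  +0.0937  -0.1095  +0.6337]
|λ(T)| sorted: 0.8214, 0.1992, 0.0647, 0.0000.
ρ = 0.8214; 0.8214 < 1, so it converges for any x₀.

0.8214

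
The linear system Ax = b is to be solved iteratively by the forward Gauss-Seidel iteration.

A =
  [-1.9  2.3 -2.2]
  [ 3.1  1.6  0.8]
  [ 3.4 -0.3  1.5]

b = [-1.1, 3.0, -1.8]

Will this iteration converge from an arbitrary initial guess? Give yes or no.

no

Split A = D + L + U, D = diag(-1.9, 1.6, 1.5).
T_GS = -(D+L)⁻¹U: row 0 first, T[0,1] = -(2.3)/(-1.9) = +1.2105; later rows by forward substitution.
  T[0,:] = [+0.0000, +1.2105, -1.1579]
  T[1,:] = [+0.0000, -2.3454, +1.7434]
  T[2,:] = [+0.0000, -3.2129, +2.9732]
|λ(T)| sorted: 1.5266, 0.8987, 0.0000.
ρ = 1.5266; 1.5266 > 1 ⇒ diverges.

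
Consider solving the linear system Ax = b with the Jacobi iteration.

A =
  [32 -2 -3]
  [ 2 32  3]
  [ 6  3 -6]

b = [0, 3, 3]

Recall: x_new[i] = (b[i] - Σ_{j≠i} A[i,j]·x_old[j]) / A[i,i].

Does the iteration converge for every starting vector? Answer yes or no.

Split A = D + L + U, D = diag(32, 32, -6).
T_J = -D⁻¹(L+U): T[2,0] = -(6)/(-6) = +1.0000; T[2,2] = 0.
  T[0,:] = [+0.0000 +0.0625 +0.0938]
  T[1,:] = [-0.0625 +0.0000 -0.0938]
  T[2,:] = [+1.0000 +0.5000 +0.0000]
eigenvalue magnitudes: 0.2740, 0.1791, 0.1791.
ρ(T) = max|λ| = 0.2740; 0.2740 < 1 ⇒ converges.

yes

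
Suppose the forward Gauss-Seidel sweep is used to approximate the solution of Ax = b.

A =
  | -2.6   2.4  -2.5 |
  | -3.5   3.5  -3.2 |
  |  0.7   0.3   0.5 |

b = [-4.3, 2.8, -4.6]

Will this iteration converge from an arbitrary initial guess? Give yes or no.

Let D = diag(-2.6, 3.5, 0.5); L, U the strict triangles.
GS T = -(D+L)⁻¹U: row 0 first, T[0,1] = -(2.4)/(-2.6) = +0.9231; later rows by forward substitution.
  T[0,:] = [+0.0000 +0.9231 -0.9615]
  T[1,:] = [+0.0000 +0.9231 -0.0473]
  T[2,:] = [+0.0000 -1.8462 +1.3745]
|λ(T)| sorted: 1.5205, 0.7771, 0.0000.
ρ = 1.5205; 1.5205 > 1, so it fails to converge.

no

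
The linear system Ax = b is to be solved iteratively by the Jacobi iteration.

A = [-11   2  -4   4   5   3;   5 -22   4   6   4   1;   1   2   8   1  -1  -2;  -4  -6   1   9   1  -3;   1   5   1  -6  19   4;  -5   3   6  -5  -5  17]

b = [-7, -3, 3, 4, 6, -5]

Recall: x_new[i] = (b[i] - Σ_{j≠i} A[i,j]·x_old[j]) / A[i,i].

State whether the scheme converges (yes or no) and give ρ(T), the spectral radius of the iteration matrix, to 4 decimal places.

yes, ρ = 0.8979

Write A = D+L+U with D = diag(-11, -22, 8, 9, 19, 17).
T_J = -D⁻¹(L+U): T[4,0] = -(1)/(19) = -0.0526; T[4,4] = 0.
  T[0,:] = [+0.0000  +0.1818  -0.3636  +0.3636  +0.4545  +0.2727]
  T[1,:] = [+0.2273  +0.0000  +0.1818  +0.2727  +0.1818  +0.0455]
  T[2,:] = [-0.1250  -0.2500  +0.0000  -0.1250  +0.1250  +0.2500]
  T[3,:] = [+0.4444  +0.6667  -0.1111  +0.0000  -0.1111  +0.3333]
  T[4,:] = [-0.0526  -0.2632  -0.0526  +0.3158  +0.0000  -0.2105]
  T[5,:] = [+0.2941  -0.1765  -0.3529  +0.2941  +0.2941  +0.0000]
moduli |λ_i(T)| = 0.8979, 0.4486, 0.3991, 0.3991, 0.3270, 0.3270.
ρ(T) = max|λ| = 0.8979; 0.8979 < 1 ⇒ converges.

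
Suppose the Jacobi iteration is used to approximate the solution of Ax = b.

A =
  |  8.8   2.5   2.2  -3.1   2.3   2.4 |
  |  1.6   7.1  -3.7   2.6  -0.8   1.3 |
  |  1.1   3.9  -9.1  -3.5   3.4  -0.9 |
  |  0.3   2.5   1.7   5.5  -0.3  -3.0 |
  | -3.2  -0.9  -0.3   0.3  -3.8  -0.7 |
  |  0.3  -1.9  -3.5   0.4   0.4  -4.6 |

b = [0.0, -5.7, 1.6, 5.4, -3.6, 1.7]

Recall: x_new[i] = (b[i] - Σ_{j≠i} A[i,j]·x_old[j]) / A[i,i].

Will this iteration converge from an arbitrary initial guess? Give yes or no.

no

Diagonal D = diag(8.8, 7.1, -9.1, 5.5, -3.8, -4.6); L, U strict lower/upper.
Jacobi T = -D⁻¹(L+U): T[2,0] = -(1.1)/(-9.1) = +0.1209; T[2,2] = 0.
  T[0,:] = [+0.0000 -0.2841 -0.2500 +0.3523 -0.2614 -0.2727]
  T[1,:] = [-0.2254 +0.0000 +0.5211 -0.3662 +0.1127 -0.1831]
  T[2,:] = [+0.1209 +0.4286 +0.0000 -0.3846 +0.3736 -0.0989]
  T[3,:] = [-0.0545 -0.4545 -0.3091 +0.0000 +0.0545 +0.5455]
  T[4,:] = [-0.8421 -0.2368 -0.0789 +0.0789 +0.0000 -0.1842]
  T[5,:] = [+0.0652 -0.4130 -0.7609 +0.0870 +0.0870 +0.0000]
moduli |λ_i(T)| = 1.1521, 0.6935, 0.6935, 0.4531, 0.3059, 0.0185.
spectral radius ρ = 1.1521; 1.1521 > 1: divergent.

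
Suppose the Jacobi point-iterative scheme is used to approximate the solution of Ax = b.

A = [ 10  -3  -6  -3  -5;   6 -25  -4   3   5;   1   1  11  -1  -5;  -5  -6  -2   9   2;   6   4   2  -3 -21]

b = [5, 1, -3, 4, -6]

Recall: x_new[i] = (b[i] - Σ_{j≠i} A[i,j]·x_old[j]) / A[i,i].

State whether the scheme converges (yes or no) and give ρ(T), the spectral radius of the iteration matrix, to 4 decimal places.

yes, ρ = 0.7586

Split A = D + L + U, D = diag(10, -25, 11, 9, -21).
Jacobi T = -D⁻¹(L+U): T[2,1] = -(1)/(11) = -0.0909; T[2,2] = 0.
  T[0,:] = [+0.0000 +0.3000 +0.6000 +0.3000 +0.5000]
  T[1,:] = [+0.2400 +0.0000 -0.1600 +0.1200 +0.2000]
  T[2,:] = [-0.0909 -0.0909 +0.0000 +0.0909 +0.4545]
  T[3,:] = [+0.5556 +0.6667 +0.2222 +0.0000 -0.2222]
  T[4,:] = [+0.2857 +0.1905 +0.0952 -0.1429 +0.0000]
moduli |λ_i(T)| = 0.7586, 0.6154, 0.2748, 0.2177, 0.2177.
spectral radius ρ = 0.7586; 0.7586 < 1: convergent.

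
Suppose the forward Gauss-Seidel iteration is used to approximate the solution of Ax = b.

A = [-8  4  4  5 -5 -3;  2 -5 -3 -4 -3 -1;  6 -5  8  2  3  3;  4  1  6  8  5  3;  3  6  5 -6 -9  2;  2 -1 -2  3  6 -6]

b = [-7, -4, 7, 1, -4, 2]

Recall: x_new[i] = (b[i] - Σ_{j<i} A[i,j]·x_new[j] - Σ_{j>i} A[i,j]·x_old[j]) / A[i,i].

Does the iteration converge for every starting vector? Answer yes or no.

no

Write A = D+L+U with D = diag(-8, -5, 8, 8, -9, -6).
T_GS = -(D+L)⁻¹U: row 0 first, T[0,1] = -(4)/(-8) = +0.5000; later rows by forward substitution.
  T[0,:] = [+0.0000  +0.5000  +0.5000  +0.6250  -0.6250  -0.3750]
  T[1,:] = [+0.0000  +0.2000  -0.4000  -0.5500  -0.8500  -0.3500]
  T[2,:] = [+0.0000  -0.2500  -0.6250  -1.0625  -0.4375  -0.3125]
  T[3,:] = [+0.0000  -0.0875  +0.2688  +0.5531  +0.1219  +0.0906]
  T[4,:] = [+0.0000  +0.2194  -0.6264  -1.1174  -1.0993  -0.3701]
  T[5,:] = [+0.0000  +0.3924  -0.0503  -0.1866  -0.9592  -0.2873]
moduli |λ_i(T)| = 1.4525, 0.2501, 0.2501, 0.1955, 0.1955, 0.0000.
spectral radius ρ = 1.4525; 1.4525 > 1 ⇒ diverges.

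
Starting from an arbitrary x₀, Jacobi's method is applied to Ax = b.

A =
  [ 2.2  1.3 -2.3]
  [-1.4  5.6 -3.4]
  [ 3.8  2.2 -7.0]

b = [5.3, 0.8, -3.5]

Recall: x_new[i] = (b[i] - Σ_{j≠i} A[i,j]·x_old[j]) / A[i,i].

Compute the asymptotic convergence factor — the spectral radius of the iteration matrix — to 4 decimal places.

A = D + L + U where D = diag(2.2, 5.6, -7).
Jacobi: T = -D⁻¹(L+U), T[2,0] = -(3.8)/(-7) = +0.5429; T[2,2] = 0.
  T[0,:] = [+0.0000  -0.5909  +1.0455]
  T[1,:] = [+0.2500  +0.0000  +0.6071]
  T[2,:] = [+0.5429  +0.3143  +0.0000]
moduli |λ_i(T)| = 0.8611, 0.6641, 0.1969.
spectral radius ρ = 0.8611; 0.8611 < 1, so it converges for any x₀.

0.8611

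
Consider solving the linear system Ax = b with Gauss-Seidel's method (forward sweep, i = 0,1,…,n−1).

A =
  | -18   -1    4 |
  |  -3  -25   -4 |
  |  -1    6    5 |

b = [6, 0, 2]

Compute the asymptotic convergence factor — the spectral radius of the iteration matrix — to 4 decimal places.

0.2814

Write A = D+L+U with D = diag(-18, -25, 5).
Gauss-Seidel: T = -(D+L)⁻¹U, row 0 first, T[0,1] = -(-1)/(-18) = -0.0556; later rows by forward substitution.
  T[0,:] = [+0.0000  -0.0556  +0.2222]
  T[1,:] = [+0.0000  +0.0067  -0.1867]
  T[2,:] = [+0.0000  -0.0191  +0.2684]
|eigenvalues of T|: 0.2814, 0.0063, 0.0000.
ρ(T) = max|λ| = 0.2814; 0.2814 < 1, so it converges for any x₀.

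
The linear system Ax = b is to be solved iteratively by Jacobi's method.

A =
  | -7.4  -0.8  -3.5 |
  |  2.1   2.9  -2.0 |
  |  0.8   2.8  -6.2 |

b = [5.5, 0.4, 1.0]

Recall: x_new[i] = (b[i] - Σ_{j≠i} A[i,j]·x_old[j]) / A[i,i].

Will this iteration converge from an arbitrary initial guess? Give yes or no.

yes

Write A = D+L+U with D = diag(-7.4, 2.9, -6.2).
Jacobi T = -D⁻¹(L+U): T[1,0] = -(2.1)/(2.9) = -0.7241; T[1,1] = 0.
  T[0,:] = [+0.0000 -0.1081 -0.4730]
  T[1,:] = [-0.7241 +0.0000 +0.6897]
  T[2,:] = [+0.1290 +0.4516 +0.0000]
eigenvalue magnitudes: 0.7268, 0.4467, 0.4467.
ρ = 0.7268; 0.7268 < 1, so it converges for any x₀.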